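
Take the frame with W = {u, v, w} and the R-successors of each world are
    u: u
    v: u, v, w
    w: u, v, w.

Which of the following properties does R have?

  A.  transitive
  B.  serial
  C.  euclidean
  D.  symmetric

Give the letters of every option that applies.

A, B

(A) transitive: R is closed under composition.
(B) serial: every world has an R-successor.
(C) not euclidean: v R u and v R v but not u R v.
(D) not symmetric: v R u but not u R v.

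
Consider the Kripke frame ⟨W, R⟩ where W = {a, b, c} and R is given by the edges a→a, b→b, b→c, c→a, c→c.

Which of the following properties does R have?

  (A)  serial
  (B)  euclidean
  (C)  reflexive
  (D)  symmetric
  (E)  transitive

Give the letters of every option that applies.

A, C

(A) serial: every world has an R-successor.
(B) not euclidean: b R c and b R b but not c R b.
(C) reflexive: each world relates to itself.
(D) not symmetric: b R c but not c R b.
(E) not transitive: b R c and c R a but not b R a.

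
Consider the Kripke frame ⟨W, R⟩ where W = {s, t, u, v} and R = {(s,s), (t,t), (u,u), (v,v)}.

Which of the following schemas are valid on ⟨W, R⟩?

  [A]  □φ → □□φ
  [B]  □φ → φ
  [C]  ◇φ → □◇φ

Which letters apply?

R is reflexive: each world relates to itself.
R is transitive: R is closed under composition.
R is euclidean: any two R-successors of the same world are R-related.
(A) □φ → □□φ is axiom 4; it is valid on a frame exactly when R is transitive. R is transitive, so valid.
(B) axiom T: valid iff R is reflexive. R is reflexive — valid.
(C) ◇φ → □◇φ is axiom 5; it is valid on a frame exactly when R is euclidean. R is euclidean, so valid.

A, B, C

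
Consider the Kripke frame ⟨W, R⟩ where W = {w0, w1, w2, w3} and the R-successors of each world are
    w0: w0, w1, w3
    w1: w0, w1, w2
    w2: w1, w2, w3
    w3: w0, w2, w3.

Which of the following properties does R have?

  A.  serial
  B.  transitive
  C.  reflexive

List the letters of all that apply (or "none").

A, C

(A) serial: every world has an R-successor.
(B) not transitive: w0 R w1 and w1 R w2 but not w0 R w2.
(C) reflexive: each world relates to itself.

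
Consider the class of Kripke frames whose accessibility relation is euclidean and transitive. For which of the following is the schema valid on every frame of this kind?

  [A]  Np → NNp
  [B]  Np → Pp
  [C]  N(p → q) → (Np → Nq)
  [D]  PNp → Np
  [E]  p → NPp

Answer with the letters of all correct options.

A, C, D

(A) Np → NNp is axiom 4; it is valid on a frame exactly when R is transitive. Every such R is transitive, so valid.
(B) axiom D: valid iff R is serial. Such an R need not be serial — not valid.
(C) N(p → q) → (Np → Nq) is axiom K, valid on every Kripke frame — valid.
(D) PNp → Np is the dual of axiom 5; it is valid on a frame exactly when R is euclidean. Every such R is euclidean, so valid.
(E) axiom B: valid iff R is symmetric. Such an R need not be symmetric — not valid.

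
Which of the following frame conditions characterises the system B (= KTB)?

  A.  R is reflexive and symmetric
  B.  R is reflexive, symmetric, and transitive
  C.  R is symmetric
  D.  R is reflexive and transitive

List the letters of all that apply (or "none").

A

(A) B (= KTB) is sound and complete for exactly this class.
(B) this class determines S5, not B (= KTB).
(C) this class determines KB, not B (= KTB).
(D) this class determines S4, not B (= KTB).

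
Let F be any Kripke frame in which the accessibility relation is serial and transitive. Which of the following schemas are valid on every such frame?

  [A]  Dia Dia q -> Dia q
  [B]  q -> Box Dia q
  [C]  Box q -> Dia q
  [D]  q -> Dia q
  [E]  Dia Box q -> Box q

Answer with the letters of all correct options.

A, C

(A) Dia Dia q -> Dia q is the dual of axiom 4, which corresponds to transitivity. Every such R is transitive — valid.
(B) q -> Box Dia q is axiom B, which corresponds to symmetry. Such an R need not be symmetric — not valid.
(C) Box q -> Dia q is axiom D; it is valid on a frame exactly when R is serial. Every such R is serial, so valid.
(D) q -> Dia q (the dual of axiom T) characterises the reflexive frames. Such an R need not be reflexive — not valid.
(E) Dia Box q -> Box q is the dual of axiom 5; it is valid on a frame exactly when R is euclidean. Such an R need not be euclidean, so not valid.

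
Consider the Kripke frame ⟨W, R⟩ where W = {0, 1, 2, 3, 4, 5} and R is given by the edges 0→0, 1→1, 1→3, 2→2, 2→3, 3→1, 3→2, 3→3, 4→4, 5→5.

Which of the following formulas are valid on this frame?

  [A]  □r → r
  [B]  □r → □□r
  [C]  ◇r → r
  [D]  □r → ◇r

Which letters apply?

R is reflexive: each world relates to itself.
R is not transitive: 1 R 3 and 3 R 2 but not 1 R 2.
R is serial: every world has an R-successor.
R is not a subset of the identity: 1 R 3 with 1 ≠ 3.
(A) axiom T: valid iff R is reflexive. R is reflexive — valid.
(B) axiom 4: valid iff R is transitive. R is not transitive — not valid.
(C) ◇r → r is valid only on frames where every R-edge is a self-loop. Here R ⊄ identity — not valid.
(D) □r → ◇r is axiom D; it is valid on a frame exactly when R is serial. R is serial, so valid.

A, D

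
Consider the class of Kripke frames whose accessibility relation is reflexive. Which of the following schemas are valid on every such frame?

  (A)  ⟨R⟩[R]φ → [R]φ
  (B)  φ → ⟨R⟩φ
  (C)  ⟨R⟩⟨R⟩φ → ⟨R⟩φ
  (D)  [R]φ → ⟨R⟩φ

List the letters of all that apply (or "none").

B, D

A reflexive relation is serial.
(A) ⟨R⟩[R]φ → [R]φ (the dual of axiom 5) characterises the euclidean frames. Such an R need not be euclidean — not valid.
(B) φ → ⟨R⟩φ is the dual of axiom T, which corresponds to reflexivity. Every such R is reflexive — valid.
(C) ⟨R⟩⟨R⟩φ → ⟨R⟩φ is the dual of axiom 4; it is valid on a frame exactly when R is transitive. Such an R need not be transitive, so not valid.
(D) [R]φ → ⟨R⟩φ is axiom D; it is valid on a frame exactly when R is serial. Every such R is serial, so valid.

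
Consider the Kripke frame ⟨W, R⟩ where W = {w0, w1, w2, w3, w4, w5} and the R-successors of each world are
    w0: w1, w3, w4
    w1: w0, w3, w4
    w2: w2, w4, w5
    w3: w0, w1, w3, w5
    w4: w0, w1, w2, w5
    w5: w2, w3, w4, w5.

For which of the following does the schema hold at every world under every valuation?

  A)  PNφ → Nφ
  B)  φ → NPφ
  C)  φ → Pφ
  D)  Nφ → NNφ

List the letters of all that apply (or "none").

B

R is not reflexive: not w0 R w0.
R is symmetric: every R-edge is matched by its reverse.
R is not transitive: w0 R w1 and w1 R w0 but not w0 R w0.
R is not euclidean: w0 R w3 and w0 R w4 but not w3 R w4.
(A) PNφ → Nφ is the dual of axiom 5; it is valid on a frame exactly when R is euclidean. R is not euclidean, so not valid.
(B) φ → NPφ is axiom B; it is valid on a frame exactly when R is symmetric. R is symmetric, so valid.
(C) φ → Pφ is the dual of axiom T; it is valid on a frame exactly when R is reflexive. R is not reflexive, so not valid.
(D) Nφ → NNφ is axiom 4, which corresponds to transitivity. R is not transitive — not valid.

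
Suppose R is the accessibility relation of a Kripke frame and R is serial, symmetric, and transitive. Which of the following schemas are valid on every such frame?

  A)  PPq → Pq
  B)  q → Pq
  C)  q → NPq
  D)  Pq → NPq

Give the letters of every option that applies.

A, B, C, D

A serial symmetric transitive relation is reflexive (take any v with uRv; symmetry gives vRu and transitivity gives uRu), hence an equivalence relation.
(A) PPq → Pq is the dual of axiom 4, which corresponds to transitivity. Every such R is transitive — valid.
(B) the dual of axiom T: valid iff R is reflexive. Every such R is reflexive — valid.
(C) axiom B: valid iff R is symmetric. Every such R is symmetric — valid.
(D) Pq → NPq is axiom 5; it is valid on a frame exactly when R is euclidean. Every such R is euclidean, so valid.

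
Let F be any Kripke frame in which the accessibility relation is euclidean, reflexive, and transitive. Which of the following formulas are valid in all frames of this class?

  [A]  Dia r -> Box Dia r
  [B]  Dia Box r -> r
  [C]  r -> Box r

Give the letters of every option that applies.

A, B

A relation that is euclidean, reflexive, and transitive is also serial and symmetric.
(A) Dia r -> Box Dia r (axiom 5) characterises the euclidean frames. Every such R is euclidean — valid.
(B) Dia Box r -> r is the dual of axiom B, which corresponds to symmetry. Every such R is symmetric — valid.
(C) r -> Box r is valid only on frames where every R-edge is a self-loop. Such an R need not be a subset of the identity — not valid.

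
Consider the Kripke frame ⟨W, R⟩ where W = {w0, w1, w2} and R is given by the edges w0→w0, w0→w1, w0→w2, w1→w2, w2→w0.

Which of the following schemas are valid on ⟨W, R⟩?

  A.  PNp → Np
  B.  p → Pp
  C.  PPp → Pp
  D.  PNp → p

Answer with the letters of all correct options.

R is not reflexive: not w1 R w1.
R is not symmetric: w0 R w1 but not w1 R w0.
R is not transitive: w1 R w2 and w2 R w0 but not w1 R w0.
R is not euclidean: w0 R w1 and w0 R w0 but not w1 R w0.
(A) PNp → Np (the dual of axiom 5) characterises the euclidean frames. R is not euclidean — not valid.
(B) the dual of axiom T: valid iff R is reflexive. R is not reflexive — not valid.
(C) PPp → Pp is the dual of axiom 4, which corresponds to transitivity. R is not transitive — not valid.
(D) PNp → p is the dual of axiom B, which corresponds to symmetry. R is not symmetric — not valid.

none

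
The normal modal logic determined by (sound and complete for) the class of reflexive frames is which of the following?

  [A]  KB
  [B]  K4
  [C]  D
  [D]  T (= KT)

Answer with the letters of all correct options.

(A) KB is determined by the class of symmetric frames.
(B) K4 is determined by the class of transitive frames.
(C) D is determined by the class of serial frames.
(D) T (= KT) is determined by exactly this class.

D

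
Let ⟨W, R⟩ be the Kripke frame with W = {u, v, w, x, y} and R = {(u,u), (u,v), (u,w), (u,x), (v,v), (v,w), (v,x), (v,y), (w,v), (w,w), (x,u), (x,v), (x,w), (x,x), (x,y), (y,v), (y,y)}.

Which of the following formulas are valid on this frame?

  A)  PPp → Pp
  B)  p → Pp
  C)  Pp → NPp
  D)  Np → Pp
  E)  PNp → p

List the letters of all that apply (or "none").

B, D

R is reflexive: each world relates to itself.
R is not symmetric: u R v but not v R u.
R is not transitive: u R v and v R y but not u R y.
R is not euclidean: u R v and u R u but not v R u.
R is serial: every world has an R-successor.
(A) the dual of axiom 4: valid iff R is transitive. R is not transitive — not valid.
(B) p → Pp is the dual of axiom T; it is valid on a frame exactly when R is reflexive. R is reflexive, so valid.
(C) axiom 5: valid iff R is euclidean. R is not euclidean — not valid.
(D) Np → Pp is axiom D, which corresponds to seriality. R is serial — valid.
(E) PNp → p is the dual of axiom B, which corresponds to symmetry. R is not symmetric — not valid.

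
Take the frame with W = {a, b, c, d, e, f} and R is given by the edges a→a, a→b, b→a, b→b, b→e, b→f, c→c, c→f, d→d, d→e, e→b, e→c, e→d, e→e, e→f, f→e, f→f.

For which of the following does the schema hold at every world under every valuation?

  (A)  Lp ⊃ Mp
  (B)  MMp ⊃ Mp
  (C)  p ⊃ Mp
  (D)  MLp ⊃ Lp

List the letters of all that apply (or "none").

A, C

R is reflexive: each world relates to itself.
R is not transitive: a R b and b R e but not a R e.
R is not euclidean: b R a and b R e but not a R e.
R is serial: every world has an R-successor.
(A) axiom D: valid iff R is serial. R is serial — valid.
(B) MMp ⊃ Mp (the dual of axiom 4) characterises the transitive frames. R is not transitive — not valid.
(C) p ⊃ Mp is the dual of axiom T; it is valid on a frame exactly when R is reflexive. R is reflexive, so valid.
(D) MLp ⊃ Lp (the dual of axiom 5) characterises the euclidean frames. R is not euclidean — not valid.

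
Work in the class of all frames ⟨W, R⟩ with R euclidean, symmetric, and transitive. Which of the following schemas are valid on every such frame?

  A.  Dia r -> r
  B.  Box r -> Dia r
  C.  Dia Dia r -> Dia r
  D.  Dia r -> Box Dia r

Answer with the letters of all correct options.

(A) Dia r -> r (the converse of T) corresponds to R being a subset of the identity. Such an R need not be a subset of the identity, so not valid.
(B) axiom D: valid iff R is serial. Such an R need not be serial — not valid.
(C) Dia Dia r -> Dia r is the dual of axiom 4; it is valid on a frame exactly when R is transitive. Every such R is transitive, so valid.
(D) Dia r -> Box Dia r is axiom 5, which corresponds to the euclidean property. Every such R is euclidean — valid.

C, D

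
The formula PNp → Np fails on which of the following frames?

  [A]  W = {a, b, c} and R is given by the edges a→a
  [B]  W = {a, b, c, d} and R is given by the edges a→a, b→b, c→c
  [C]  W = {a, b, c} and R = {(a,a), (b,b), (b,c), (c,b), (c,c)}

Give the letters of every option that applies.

The schema PNp → Np is the dual of axiom 5; it is valid on a frame iff R is euclidean.
(A) R is euclidean (any two R-successors of the same world are R-related), so the schema is valid here.
(B) R is euclidean (any two R-successors of the same world are R-related), so the schema is valid here.
(C) R is euclidean (any two R-successors of the same world are R-related), so the schema is valid here.

none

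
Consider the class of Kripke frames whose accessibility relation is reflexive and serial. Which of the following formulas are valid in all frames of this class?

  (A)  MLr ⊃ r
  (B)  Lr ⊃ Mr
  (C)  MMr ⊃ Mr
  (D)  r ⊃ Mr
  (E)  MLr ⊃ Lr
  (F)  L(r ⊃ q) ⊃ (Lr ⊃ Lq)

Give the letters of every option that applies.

B, D, F

(A) MLr ⊃ r is the dual of axiom B, which corresponds to symmetry. Such an R need not be symmetric — not valid.
(B) Lr ⊃ Mr is axiom D, which corresponds to seriality. Every such R is serial — valid.
(C) MMr ⊃ Mr is the dual of axiom 4; it is valid on a frame exactly when R is transitive. Such an R need not be transitive, so not valid.
(D) r ⊃ Mr (the dual of axiom T) characterises the reflexive frames. Every such R is reflexive — valid.
(E) MLr ⊃ Lr (the dual of axiom 5) characterises the euclidean frames. Such an R need not be euclidean — not valid.
(F) L(r ⊃ q) ⊃ (Lr ⊃ Lq) is the K axiom; it holds on all frames — valid.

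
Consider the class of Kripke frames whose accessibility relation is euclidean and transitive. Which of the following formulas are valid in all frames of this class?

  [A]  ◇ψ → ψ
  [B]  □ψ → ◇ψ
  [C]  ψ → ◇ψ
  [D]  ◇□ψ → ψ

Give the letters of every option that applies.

(A) ◇ψ → ψ is the converse of T; it holds exactly when R ⊆ identity. Such an R need not be a subset of the identity — not valid.
(B) □ψ → ◇ψ is axiom D, which corresponds to seriality. Such an R need not be serial — not valid.
(C) ψ → ◇ψ is the dual of axiom T; it is valid on a frame exactly when R is reflexive. Such an R need not be reflexive, so not valid.
(D) the dual of axiom B: valid iff R is symmetric. Such an R need not be symmetric — not valid.

none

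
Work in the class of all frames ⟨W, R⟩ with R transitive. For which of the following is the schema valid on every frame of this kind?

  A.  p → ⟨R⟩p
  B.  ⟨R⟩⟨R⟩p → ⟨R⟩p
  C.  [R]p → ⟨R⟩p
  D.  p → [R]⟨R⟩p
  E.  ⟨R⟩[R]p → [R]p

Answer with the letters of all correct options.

(A) p → ⟨R⟩p is the dual of axiom T, which corresponds to reflexivity. Such an R need not be reflexive — not valid.
(B) ⟨R⟩⟨R⟩p → ⟨R⟩p is the dual of axiom 4; it is valid on a frame exactly when R is transitive. Every such R is transitive, so valid.
(C) [R]p → ⟨R⟩p is axiom D, which corresponds to seriality. Such an R need not be serial — not valid.
(D) p → [R]⟨R⟩p (axiom B) characterises the symmetric frames. Such an R need not be symmetric — not valid.
(E) ⟨R⟩[R]p → [R]p is the dual of axiom 5; it is valid on a frame exactly when R is euclidean. Such an R need not be euclidean, so not valid.

B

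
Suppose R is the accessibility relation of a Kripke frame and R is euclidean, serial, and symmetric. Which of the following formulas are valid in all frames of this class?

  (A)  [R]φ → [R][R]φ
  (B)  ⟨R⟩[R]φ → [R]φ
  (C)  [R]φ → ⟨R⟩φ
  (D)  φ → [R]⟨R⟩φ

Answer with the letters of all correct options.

A, B, C, D

Serial, symmetric and euclidean together give transitive (from symmetry + euclidean) and then reflexive; the relation is an equivalence.
(A) [R]φ → [R][R]φ (axiom 4) characterises the transitive frames. Every such R is transitive — valid.
(B) the dual of axiom 5: valid iff R is euclidean. Every such R is euclidean — valid.
(C) axiom D: valid iff R is serial. Every such R is serial — valid.
(D) φ → [R]⟨R⟩φ (axiom B) characterises the symmetric frames. Every such R is symmetric — valid.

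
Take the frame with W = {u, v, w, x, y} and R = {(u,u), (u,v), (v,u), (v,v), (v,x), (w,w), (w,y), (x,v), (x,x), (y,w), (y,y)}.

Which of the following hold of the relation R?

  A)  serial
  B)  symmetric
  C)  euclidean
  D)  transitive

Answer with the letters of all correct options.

(A) serial: every world has an R-successor.
(B) symmetric: every R-edge is matched by its reverse.
(C) not euclidean: v R u and v R x but not u R x.
(D) not transitive: u R v and v R x but not u R x.

A, B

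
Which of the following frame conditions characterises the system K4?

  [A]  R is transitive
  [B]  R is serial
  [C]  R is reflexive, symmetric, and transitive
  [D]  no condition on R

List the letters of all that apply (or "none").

(A) K4 is sound and complete for exactly this class.
(B) this class determines D, not K4.
(C) this class determines S5, not K4.
(D) this class determines K, not K4.

A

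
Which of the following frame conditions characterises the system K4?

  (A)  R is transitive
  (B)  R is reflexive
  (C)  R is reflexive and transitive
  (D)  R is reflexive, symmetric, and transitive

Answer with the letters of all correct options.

(A) K4 is sound and complete for exactly this class.
(B) this class determines T (= KT), not K4.
(C) this class determines S4, not K4.
(D) this class determines S5, not K4.

A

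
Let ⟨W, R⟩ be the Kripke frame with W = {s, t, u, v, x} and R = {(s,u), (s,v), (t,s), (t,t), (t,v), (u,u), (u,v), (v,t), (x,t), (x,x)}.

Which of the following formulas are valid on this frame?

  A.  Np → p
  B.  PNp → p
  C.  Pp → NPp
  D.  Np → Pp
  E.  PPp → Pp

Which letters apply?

R is not reflexive: not s R s.
R is not symmetric: s R u but not u R s.
R is not transitive: s R v and v R t but not s R t.
R is not euclidean: s R v and s R u but not v R u.
R is serial: every world has an R-successor.
(A) axiom T: valid iff R is reflexive. R is not reflexive — not valid.
(B) PNp → p is the dual of axiom B, which corresponds to symmetry. R is not symmetric — not valid.
(C) axiom 5: valid iff R is euclidean. R is not euclidean — not valid.
(D) Np → Pp is axiom D; it is valid on a frame exactly when R is serial. R is serial, so valid.
(E) PPp → Pp is the dual of axiom 4; it is valid on a frame exactly when R is transitive. R is not transitive, so not valid.

D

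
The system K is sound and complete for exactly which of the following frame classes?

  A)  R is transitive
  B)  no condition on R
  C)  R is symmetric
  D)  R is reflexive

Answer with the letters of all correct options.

B

(A) this class determines K4, not K.
(B) K is sound and complete for exactly this class.
(C) this class determines KB, not K.
(D) this class determines T (= KT), not K.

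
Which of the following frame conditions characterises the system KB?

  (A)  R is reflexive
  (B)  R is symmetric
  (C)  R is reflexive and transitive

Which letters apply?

(A) this class determines T (= KT), not KB.
(B) KB is sound and complete for exactly this class.
(C) this class determines S4, not KB.

B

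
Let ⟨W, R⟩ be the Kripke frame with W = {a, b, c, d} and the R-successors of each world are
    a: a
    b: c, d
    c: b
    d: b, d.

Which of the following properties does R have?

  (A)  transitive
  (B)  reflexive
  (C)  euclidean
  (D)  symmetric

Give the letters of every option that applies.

(A) not transitive: b R c and c R b but not b R b.
(B) not reflexive: not b R b.
(C) not euclidean: b R c and b R d but not c R d.
(D) symmetric: every R-edge is matched by its reverse.

D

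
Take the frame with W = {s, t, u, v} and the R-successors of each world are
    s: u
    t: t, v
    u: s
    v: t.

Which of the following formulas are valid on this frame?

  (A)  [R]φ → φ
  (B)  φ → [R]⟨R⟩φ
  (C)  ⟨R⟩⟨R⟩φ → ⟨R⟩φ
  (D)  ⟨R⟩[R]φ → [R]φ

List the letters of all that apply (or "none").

B

R is not reflexive: not s R s.
R is symmetric: every R-edge is matched by its reverse.
R is not transitive: s R u and u R s but not s R s.
R is not euclidean: s R u and s R u but not u R u.
(A) axiom T: valid iff R is reflexive. R is not reflexive — not valid.
(B) axiom B: valid iff R is symmetric. R is symmetric — valid.
(C) ⟨R⟩⟨R⟩φ → ⟨R⟩φ is the dual of axiom 4; it is valid on a frame exactly when R is transitive. R is not transitive, so not valid.
(D) ⟨R⟩[R]φ → [R]φ is the dual of axiom 5; it is valid on a frame exactly when R is euclidean. R is not euclidean, so not valid.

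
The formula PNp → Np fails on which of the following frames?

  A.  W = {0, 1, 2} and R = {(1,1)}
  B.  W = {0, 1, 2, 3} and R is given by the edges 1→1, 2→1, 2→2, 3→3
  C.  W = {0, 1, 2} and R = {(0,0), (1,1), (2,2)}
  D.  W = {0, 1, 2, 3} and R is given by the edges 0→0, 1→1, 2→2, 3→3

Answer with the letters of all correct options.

The schema PNp → Np is the dual of axiom 5; it is valid on a frame iff R is euclidean.
(A) R is euclidean (any two R-successors of the same world are R-related), so the schema is valid here.
(B) R is not euclidean (2 R 1 and 2 R 2 but not 1 R 2), so the schema fails here.
(C) R is euclidean (any two R-successors of the same world are R-related), so the schema is valid here.
(D) R is euclidean (any two R-successors of the same world are R-related), so the schema is valid here.

B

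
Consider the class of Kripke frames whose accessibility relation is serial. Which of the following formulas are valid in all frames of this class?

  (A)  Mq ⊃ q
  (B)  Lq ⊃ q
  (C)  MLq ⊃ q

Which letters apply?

none

(A) Mq ⊃ q (the converse of T) corresponds to R being a subset of the identity. Such an R need not be a subset of the identity, so not valid.
(B) axiom T: valid iff R is reflexive. Such an R need not be reflexive — not valid.
(C) MLq ⊃ q is the dual of axiom B; it is valid on a frame exactly when R is symmetric. Such an R need not be symmetric, so not valid.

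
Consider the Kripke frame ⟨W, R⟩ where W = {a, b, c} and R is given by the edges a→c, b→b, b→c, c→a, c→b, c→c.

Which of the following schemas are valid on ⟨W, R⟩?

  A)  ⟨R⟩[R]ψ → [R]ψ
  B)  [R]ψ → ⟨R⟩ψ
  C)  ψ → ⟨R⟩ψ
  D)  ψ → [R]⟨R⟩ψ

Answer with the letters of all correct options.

B, D

R is not reflexive: not a R a.
R is symmetric: every R-edge is matched by its reverse.
R is not euclidean: c R a and c R b but not a R b.
R is serial: every world has an R-successor.
(A) ⟨R⟩[R]ψ → [R]ψ is the dual of axiom 5; it is valid on a frame exactly when R is euclidean. R is not euclidean, so not valid.
(B) [R]ψ → ⟨R⟩ψ is axiom D, which corresponds to seriality. R is serial — valid.
(C) the dual of axiom T: valid iff R is reflexive. R is not reflexive — not valid.
(D) axiom B: valid iff R is symmetric. R is symmetric — valid.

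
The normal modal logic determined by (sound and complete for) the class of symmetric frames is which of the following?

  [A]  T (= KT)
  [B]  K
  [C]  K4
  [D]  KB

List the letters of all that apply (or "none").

(A) T (= KT) is determined by the class of reflexive frames.
(B) K is determined by the class of arbitrary frames.
(C) K4 is determined by the class of transitive frames.
(D) KB is determined by exactly this class.

D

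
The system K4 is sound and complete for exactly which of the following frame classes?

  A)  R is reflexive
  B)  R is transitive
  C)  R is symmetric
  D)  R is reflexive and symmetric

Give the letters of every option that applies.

B

(A) this class determines T (= KT), not K4.
(B) K4 is sound and complete for exactly this class.
(C) this class determines KB, not K4.
(D) this class determines B (= KTB), not K4.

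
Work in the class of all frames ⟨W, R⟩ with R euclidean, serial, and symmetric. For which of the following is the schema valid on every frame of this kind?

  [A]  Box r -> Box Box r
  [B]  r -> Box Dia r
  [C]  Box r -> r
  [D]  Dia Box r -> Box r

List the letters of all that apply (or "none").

Serial, symmetric and euclidean together give transitive (from symmetry + euclidean) and then reflexive; the relation is an equivalence.
(A) Box r -> Box Box r is axiom 4; it is valid on a frame exactly when R is transitive. Every such R is transitive, so valid.
(B) r -> Box Dia r is axiom B; it is valid on a frame exactly when R is symmetric. Every such R is symmetric, so valid.
(C) Box r -> r is axiom T; it is valid on a frame exactly when R is reflexive. Every such R is reflexive, so valid.
(D) the dual of axiom 5: valid iff R is euclidean. Every such R is euclidean — valid.

A, B, C, D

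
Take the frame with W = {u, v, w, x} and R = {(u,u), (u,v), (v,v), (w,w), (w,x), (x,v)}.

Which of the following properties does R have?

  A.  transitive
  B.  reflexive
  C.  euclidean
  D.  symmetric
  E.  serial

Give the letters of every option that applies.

E

(A) not transitive: w R x and x R v but not w R v.
(B) not reflexive: not x R x.
(C) not euclidean: u R v and u R u but not v R u.
(D) not symmetric: u R v but not v R u.
(E) serial: every world has an R-successor.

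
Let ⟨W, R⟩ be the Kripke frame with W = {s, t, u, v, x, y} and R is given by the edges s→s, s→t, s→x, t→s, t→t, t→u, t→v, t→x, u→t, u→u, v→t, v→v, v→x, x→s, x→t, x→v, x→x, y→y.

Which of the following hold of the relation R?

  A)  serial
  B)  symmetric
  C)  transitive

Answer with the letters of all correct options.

A, B

(A) serial: every world has an R-successor.
(B) symmetric: every R-edge is matched by its reverse.
(C) not transitive: s R t and t R u but not s R u.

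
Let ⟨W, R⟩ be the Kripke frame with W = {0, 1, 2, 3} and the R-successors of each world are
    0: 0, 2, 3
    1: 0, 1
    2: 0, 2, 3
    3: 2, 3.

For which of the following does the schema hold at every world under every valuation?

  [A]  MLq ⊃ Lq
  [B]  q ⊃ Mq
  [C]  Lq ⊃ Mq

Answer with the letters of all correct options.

R is reflexive: each world relates to itself.
R is not euclidean: 0 R 3 and 0 R 0 but not 3 R 0.
R is serial: every world has an R-successor.
(A) MLq ⊃ Lq is the dual of axiom 5, which corresponds to the euclidean property. R is not euclidean — not valid.
(B) q ⊃ Mq is the dual of axiom T, which corresponds to reflexivity. R is reflexive — valid.
(C) axiom D: valid iff R is serial. R is serial — valid.

B, C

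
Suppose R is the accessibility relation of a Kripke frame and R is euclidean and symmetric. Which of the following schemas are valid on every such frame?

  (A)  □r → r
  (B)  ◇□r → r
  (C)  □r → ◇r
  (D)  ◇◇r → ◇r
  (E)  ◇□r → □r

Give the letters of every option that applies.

B, D, E

A symmetric euclidean relation is transitive (uRv and vRw give vRu by symmetry, then uRw by the euclidean condition, applied at v).
(A) axiom T: valid iff R is reflexive. Such an R need not be reflexive — not valid.
(B) ◇□r → r is the dual of axiom B; it is valid on a frame exactly when R is symmetric. Every such R is symmetric, so valid.
(C) axiom D: valid iff R is serial. Such an R need not be serial — not valid.
(D) the dual of axiom 4: valid iff R is transitive. Every such R is transitive — valid.
(E) ◇□r → □r is the dual of axiom 5, which corresponds to the euclidean property. Every such R is euclidean — valid.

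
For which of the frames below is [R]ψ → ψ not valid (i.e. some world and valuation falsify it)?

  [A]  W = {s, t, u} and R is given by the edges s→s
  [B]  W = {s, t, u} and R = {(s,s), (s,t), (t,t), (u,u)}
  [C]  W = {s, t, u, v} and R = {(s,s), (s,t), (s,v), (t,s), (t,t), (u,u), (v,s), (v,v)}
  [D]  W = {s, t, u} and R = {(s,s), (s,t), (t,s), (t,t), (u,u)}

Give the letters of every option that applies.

The schema [R]ψ → ψ is axiom T; it is valid on a frame iff R is reflexive.
(A) R is not reflexive (not t R t), so the schema fails here.
(B) R is reflexive (each world relates to itself), so the schema is valid here.
(C) R is reflexive (each world relates to itself), so the schema is valid here.
(D) R is reflexive (each world relates to itself), so the schema is valid here.

A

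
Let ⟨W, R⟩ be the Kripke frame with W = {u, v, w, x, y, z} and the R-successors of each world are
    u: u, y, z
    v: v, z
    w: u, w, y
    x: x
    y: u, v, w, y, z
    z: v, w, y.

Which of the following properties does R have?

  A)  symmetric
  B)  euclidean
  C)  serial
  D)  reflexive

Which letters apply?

C

(A) not symmetric: u R z but not z R u.
(B) not euclidean: u R z and u R u but not z R u.
(C) serial: every world has an R-successor.
(D) not reflexive: not z R z.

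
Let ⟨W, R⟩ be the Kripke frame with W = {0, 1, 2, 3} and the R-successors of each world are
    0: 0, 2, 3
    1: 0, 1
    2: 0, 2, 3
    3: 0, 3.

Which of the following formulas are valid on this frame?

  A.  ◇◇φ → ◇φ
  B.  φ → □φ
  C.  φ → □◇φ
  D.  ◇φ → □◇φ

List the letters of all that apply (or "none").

none

R is not symmetric: 1 R 0 but not 0 R 1.
R is not transitive: 1 R 0 and 0 R 2 but not 1 R 2.
R is not euclidean: 0 R 3 and 0 R 2 but not 3 R 2.
R is not a subset of the identity: 0 R 2 with 0 ≠ 2.
(A) ◇◇φ → ◇φ (the dual of axiom 4) characterises the transitive frames. R is not transitive — not valid.
(B) φ → □φ is equivalent to ◇p→p; it holds exactly when R ⊆ identity. Here R ⊄ identity — not valid.
(C) φ → □◇φ (axiom B) characterises the symmetric frames. R is not symmetric — not valid.
(D) axiom 5: valid iff R is euclidean. R is not euclidean — not valid.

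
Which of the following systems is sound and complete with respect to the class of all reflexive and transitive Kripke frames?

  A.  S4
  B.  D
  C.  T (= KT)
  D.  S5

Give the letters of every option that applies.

A

(A) S4 is determined by exactly this class.
(B) D is determined by the class of serial frames.
(C) T (= KT) is determined by the class of reflexive frames.
(D) S5 is determined by the class of reflexive, symmetric, and transitive frames.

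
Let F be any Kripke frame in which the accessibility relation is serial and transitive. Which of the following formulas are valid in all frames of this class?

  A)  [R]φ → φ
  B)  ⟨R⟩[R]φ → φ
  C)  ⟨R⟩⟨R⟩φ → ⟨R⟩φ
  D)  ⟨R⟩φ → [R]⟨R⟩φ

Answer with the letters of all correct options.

(A) [R]φ → φ is axiom T; it is valid on a frame exactly when R is reflexive. Such an R need not be reflexive, so not valid.
(B) ⟨R⟩[R]φ → φ is the dual of axiom B; it is valid on a frame exactly when R is symmetric. Such an R need not be symmetric, so not valid.
(C) ⟨R⟩⟨R⟩φ → ⟨R⟩φ is the dual of axiom 4; it is valid on a frame exactly when R is transitive. Every such R is transitive, so valid.
(D) axiom 5: valid iff R is euclidean. Such an R need not be euclidean — not valid.

C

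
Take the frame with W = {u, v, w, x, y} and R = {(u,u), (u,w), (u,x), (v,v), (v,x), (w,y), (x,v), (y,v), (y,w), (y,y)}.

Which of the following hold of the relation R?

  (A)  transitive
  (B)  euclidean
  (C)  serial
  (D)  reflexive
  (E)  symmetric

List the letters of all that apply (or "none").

(A) not transitive: u R w and w R y but not u R y.
(B) not euclidean: u R w and u R u but not w R u.
(C) serial: every world has an R-successor.
(D) not reflexive: not w R w.
(E) not symmetric: u R w but not w R u.

C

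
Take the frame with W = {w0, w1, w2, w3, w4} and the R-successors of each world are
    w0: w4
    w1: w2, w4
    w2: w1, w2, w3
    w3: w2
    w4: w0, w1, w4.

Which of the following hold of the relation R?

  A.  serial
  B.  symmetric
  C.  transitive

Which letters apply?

(A) serial: every world has an R-successor.
(B) symmetric: every R-edge is matched by its reverse.
(C) not transitive: w0 R w4 and w4 R w0 but not w0 R w0.

A, B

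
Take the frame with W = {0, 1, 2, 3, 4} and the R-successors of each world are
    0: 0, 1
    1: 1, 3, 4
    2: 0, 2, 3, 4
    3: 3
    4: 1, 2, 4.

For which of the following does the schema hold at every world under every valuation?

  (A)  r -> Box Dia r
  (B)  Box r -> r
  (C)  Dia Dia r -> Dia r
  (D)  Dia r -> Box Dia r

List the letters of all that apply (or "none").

B

R is reflexive: each world relates to itself.
R is not symmetric: 0 R 1 but not 1 R 0.
R is not transitive: 0 R 1 and 1 R 3 but not 0 R 3.
R is not euclidean: 0 R 1 and 0 R 0 but not 1 R 0.
(A) r -> Box Dia r is axiom B, which corresponds to symmetry. R is not symmetric — not valid.
(B) Box r -> r is axiom T; it is valid on a frame exactly when R is reflexive. R is reflexive, so valid.
(C) Dia Dia r -> Dia r is the dual of axiom 4, which corresponds to transitivity. R is not transitive — not valid.
(D) Dia r -> Box Dia r is axiom 5; it is valid on a frame exactly when R is euclidean. R is not euclidean, so not valid.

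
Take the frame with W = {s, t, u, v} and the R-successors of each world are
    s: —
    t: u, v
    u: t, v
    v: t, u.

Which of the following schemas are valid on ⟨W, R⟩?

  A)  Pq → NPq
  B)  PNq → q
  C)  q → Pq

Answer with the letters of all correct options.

B

R is not reflexive: not s R s.
R is symmetric: every R-edge is matched by its reverse.
R is not euclidean: t R u and t R u but not u R u.
(A) Pq → NPq is axiom 5, which corresponds to the euclidean property. R is not euclidean — not valid.
(B) PNq → q is the dual of axiom B; it is valid on a frame exactly when R is symmetric. R is symmetric, so valid.
(C) q → Pq is the dual of axiom T; it is valid on a frame exactly when R is reflexive. R is not reflexive, so not valid.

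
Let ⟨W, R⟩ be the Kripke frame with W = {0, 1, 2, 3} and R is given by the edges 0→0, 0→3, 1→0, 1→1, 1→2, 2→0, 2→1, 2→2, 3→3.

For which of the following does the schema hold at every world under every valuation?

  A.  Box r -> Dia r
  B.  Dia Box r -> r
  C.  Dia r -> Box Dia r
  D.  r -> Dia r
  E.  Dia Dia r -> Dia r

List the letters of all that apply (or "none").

A, D

R is reflexive: each world relates to itself.
R is not symmetric: 0 R 3 but not 3 R 0.
R is not transitive: 1 R 0 and 0 R 3 but not 1 R 3.
R is not euclidean: 0 R 3 and 0 R 0 but not 3 R 0.
R is serial: every world has an R-successor.
(A) axiom D: valid iff R is serial. R is serial — valid.
(B) Dia Box r -> r is the dual of axiom B; it is valid on a frame exactly when R is symmetric. R is not symmetric, so not valid.
(C) axiom 5: valid iff R is euclidean. R is not euclidean — not valid.
(D) the dual of axiom T: valid iff R is reflexive. R is reflexive — valid.
(E) Dia Dia r -> Dia r is the dual of axiom 4, which corresponds to transitivity. R is not transitive — not valid.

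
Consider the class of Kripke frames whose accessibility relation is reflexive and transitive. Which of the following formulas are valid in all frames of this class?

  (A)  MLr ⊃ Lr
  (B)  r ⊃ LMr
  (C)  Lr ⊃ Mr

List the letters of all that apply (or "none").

C

Reflexive relations are serial.
(A) MLr ⊃ Lr is the dual of axiom 5; it is valid on a frame exactly when R is euclidean. Such an R need not be euclidean, so not valid.
(B) r ⊃ LMr is axiom B, which corresponds to symmetry. Such an R need not be symmetric — not valid.
(C) Lr ⊃ Mr is axiom D, which corresponds to seriality. Every such R is serial — valid.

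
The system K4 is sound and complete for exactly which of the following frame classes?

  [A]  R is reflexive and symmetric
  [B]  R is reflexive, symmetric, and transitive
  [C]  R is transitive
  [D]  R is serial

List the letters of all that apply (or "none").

(A) this class determines B (= KTB), not K4.
(B) this class determines S5, not K4.
(C) K4 is sound and complete for exactly this class.
(D) this class determines D, not K4.

C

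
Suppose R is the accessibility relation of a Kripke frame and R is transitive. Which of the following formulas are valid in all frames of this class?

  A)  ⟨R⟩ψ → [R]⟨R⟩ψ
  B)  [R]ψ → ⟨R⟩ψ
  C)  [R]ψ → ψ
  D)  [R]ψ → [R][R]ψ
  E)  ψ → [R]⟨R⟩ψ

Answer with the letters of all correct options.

(A) ⟨R⟩ψ → [R]⟨R⟩ψ (axiom 5) characterises the euclidean frames. Such an R need not be euclidean — not valid.
(B) [R]ψ → ⟨R⟩ψ (axiom D) characterises the serial frames. Such an R need not be serial — not valid.
(C) axiom T: valid iff R is reflexive. Such an R need not be reflexive — not valid.
(D) [R]ψ → [R][R]ψ is axiom 4; it is valid on a frame exactly when R is transitive. Every such R is transitive, so valid.
(E) ψ → [R]⟨R⟩ψ is axiom B; it is valid on a frame exactly when R is symmetric. Such an R need not be symmetric, so not valid.

D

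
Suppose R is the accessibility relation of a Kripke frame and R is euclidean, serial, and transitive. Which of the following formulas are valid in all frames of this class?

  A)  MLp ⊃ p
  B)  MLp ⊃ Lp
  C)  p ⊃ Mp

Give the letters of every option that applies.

B

(A) MLp ⊃ p is the dual of axiom B; it is valid on a frame exactly when R is symmetric. Such an R need not be symmetric, so not valid.
(B) MLp ⊃ Lp is the dual of axiom 5, which corresponds to the euclidean property. Every such R is euclidean — valid.
(C) p ⊃ Mp is the dual of axiom T, which corresponds to reflexivity. Such an R need not be reflexive — not valid.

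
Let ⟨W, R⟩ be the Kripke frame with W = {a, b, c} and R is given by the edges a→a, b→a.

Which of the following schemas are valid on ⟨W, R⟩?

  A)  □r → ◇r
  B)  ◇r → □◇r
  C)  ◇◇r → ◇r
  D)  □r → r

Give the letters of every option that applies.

B, C

R is not reflexive: not b R b.
R is transitive: R is closed under composition.
R is euclidean: any two R-successors of the same world are R-related.
R is not serial: c has no R-successor.
(A) □r → ◇r is axiom D, which corresponds to seriality. R is not serial — not valid.
(B) ◇r → □◇r is axiom 5; it is valid on a frame exactly when R is euclidean. R is euclidean, so valid.
(C) ◇◇r → ◇r (the dual of axiom 4) characterises the transitive frames. R is transitive — valid.
(D) □r → r (axiom T) characterises the reflexive frames. R is not reflexive — not valid.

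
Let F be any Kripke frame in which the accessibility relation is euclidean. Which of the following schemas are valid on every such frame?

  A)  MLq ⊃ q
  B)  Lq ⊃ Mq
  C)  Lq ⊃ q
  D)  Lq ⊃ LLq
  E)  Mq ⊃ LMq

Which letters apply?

E

(A) MLq ⊃ q is the dual of axiom B, which corresponds to symmetry. Such an R need not be symmetric — not valid.
(B) Lq ⊃ Mq is axiom D; it is valid on a frame exactly when R is serial. Such an R need not be serial, so not valid.
(C) Lq ⊃ q is axiom T, which corresponds to reflexivity. Such an R need not be reflexive — not valid.
(D) Lq ⊃ LLq is axiom 4; it is valid on a frame exactly when R is transitive. Such an R need not be transitive, so not valid.
(E) Mq ⊃ LMq (axiom 5) characterises the euclidean frames. Every such R is euclidean — valid.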